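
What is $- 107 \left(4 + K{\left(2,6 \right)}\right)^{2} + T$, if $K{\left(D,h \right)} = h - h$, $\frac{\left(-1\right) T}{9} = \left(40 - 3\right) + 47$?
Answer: $-2468$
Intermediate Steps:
$T = -756$ ($T = - 9 \left(\left(40 - 3\right) + 47\right) = - 9 \left(37 + 47\right) = \left(-9\right) 84 = -756$)
$K{\left(D,h \right)} = 0$
$- 107 \left(4 + K{\left(2,6 \right)}\right)^{2} + T = - 107 \left(4 + 0\right)^{2} - 756 = - 107 \cdot 4^{2} - 756 = \left(-107\right) 16 - 756 = -1712 - 756 = -2468$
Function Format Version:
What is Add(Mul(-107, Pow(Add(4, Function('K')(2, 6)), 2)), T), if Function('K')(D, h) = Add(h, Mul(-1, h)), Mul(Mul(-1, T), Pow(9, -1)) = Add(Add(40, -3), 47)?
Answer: -2468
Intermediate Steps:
T = -756 (T = Mul(-9, Add(Add(40, -3), 47)) = Mul(-9, Add(37, 47)) = Mul(-9, 84) = -756)
Function('K')(D, h) = 0
Add(Mul(-107, Pow(Add(4, Function('K')(2, 6)), 2)), T) = Add(Mul(-107, Pow(Add(4, 0), 2)), -756) = Add(Mul(-107, Pow(4, 2)), -756) = Add(Mul(-107, 16), -756) = Add(-1712, -756) = -2468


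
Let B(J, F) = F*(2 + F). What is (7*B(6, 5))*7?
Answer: 1715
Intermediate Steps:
(7*B(6, 5))*7 = (7*(5*(2 + 5)))*7 = (7*(5*7))*7 = (7*35)*7 = 245*7 = 1715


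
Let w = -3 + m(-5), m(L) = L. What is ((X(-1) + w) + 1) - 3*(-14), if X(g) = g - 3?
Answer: 31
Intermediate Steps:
w = -8 (w = -3 - 5 = -8)
X(g) = -3 + g
((X(-1) + w) + 1) - 3*(-14) = (((-3 - 1) - 8) + 1) - 3*(-14) = ((-4 - 8) + 1) + 42 = (-12 + 1) + 42 = -11 + 42 = 31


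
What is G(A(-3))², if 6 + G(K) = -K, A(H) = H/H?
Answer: 49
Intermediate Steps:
A(H) = 1
G(K) = -6 - K
G(A(-3))² = (-6 - 1*1)² = (-6 - 1)² = (-7)² = 49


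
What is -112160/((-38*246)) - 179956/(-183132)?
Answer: 462964871/35664957 ≈ 12.981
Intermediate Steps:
-112160/((-38*246)) - 179956/(-183132) = -112160/(-9348) - 179956*(-1/183132) = -112160*(-1/9348) + 44989/45783 = 28040/2337 + 44989/45783 = 462964871/35664957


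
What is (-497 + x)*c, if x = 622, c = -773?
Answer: -96625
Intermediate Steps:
(-497 + x)*c = (-497 + 622)*(-773) = 125*(-773) = -96625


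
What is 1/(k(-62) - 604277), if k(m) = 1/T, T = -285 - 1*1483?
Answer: -1768/1068361737 ≈ -1.6549e-6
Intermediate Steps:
T = -1768 (T = -285 - 1483 = -1768)
k(m) = -1/1768 (k(m) = 1/(-1768) = -1/1768)
1/(k(-62) - 604277) = 1/(-1/1768 - 604277) = 1/(-1068361737/1768) = -1768/1068361737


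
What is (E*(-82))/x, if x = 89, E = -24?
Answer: 1968/89 ≈ 22.112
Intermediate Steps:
(E*(-82))/x = -24*(-82)/89 = 1968*(1/89) = 1968/89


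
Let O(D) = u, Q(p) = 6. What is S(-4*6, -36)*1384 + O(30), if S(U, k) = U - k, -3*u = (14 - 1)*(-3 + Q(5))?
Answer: 16595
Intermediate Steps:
u = -13 (u = -(14 - 1)*(-3 + 6)/3 = -13*3/3 = -⅓*39 = -13)
O(D) = -13
S(-4*6, -36)*1384 + O(30) = (-4*6 - 1*(-36))*1384 - 13 = (-24 + 36)*1384 - 13 = 12*1384 - 13 = 16608 - 13 = 16595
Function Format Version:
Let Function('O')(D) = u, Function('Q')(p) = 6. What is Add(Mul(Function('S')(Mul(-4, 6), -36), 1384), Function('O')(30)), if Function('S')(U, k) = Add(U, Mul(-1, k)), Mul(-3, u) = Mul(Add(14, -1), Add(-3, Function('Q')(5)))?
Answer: 16595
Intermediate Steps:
u = -13 (u = Mul(Rational(-1, 3), Mul(Add(14, -1), Add(-3, 6))) = Mul(Rational(-1, 3), Mul(13, 3)) = Mul(Rational(-1, 3), 39) = -13)
Function('O')(D) = -13
Add(Mul(Function('S')(Mul(-4, 6), -36), 1384), Function('O')(30)) = Add(Mul(Add(Mul(-4, 6), Mul(-1, -36)), 1384), -13) = Add(Mul(Add(-24, 36), 1384), -13) = Add(Mul(12, 1384), -13) = Add(16608, -13) = 16595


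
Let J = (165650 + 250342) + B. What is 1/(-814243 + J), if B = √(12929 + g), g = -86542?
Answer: -398251/158603932614 - I*√73613/158603932614 ≈ -2.511e-6 - 1.7107e-9*I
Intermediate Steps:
B = I*√73613 (B = √(12929 - 86542) = √(-73613) = I*√73613 ≈ 271.32*I)
J = 415992 + I*√73613 (J = (165650 + 250342) + I*√73613 = 415992 + I*√73613 ≈ 4.1599e+5 + 271.32*I)
1/(-814243 + J) = 1/(-814243 + (415992 + I*√73613)) = 1/(-398251 + I*√73613)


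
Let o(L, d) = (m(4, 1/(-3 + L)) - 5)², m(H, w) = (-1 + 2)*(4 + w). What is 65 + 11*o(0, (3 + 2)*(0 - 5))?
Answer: 761/9 ≈ 84.556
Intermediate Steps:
m(H, w) = 4 + w (m(H, w) = 1*(4 + w) = 4 + w)
o(L, d) = (-1 + 1/(-3 + L))² (o(L, d) = ((4 + 1/(-3 + L)) - 5)² = (-1 + 1/(-3 + L))²)
65 + 11*o(0, (3 + 2)*(0 - 5)) = 65 + 11*((4 - 1*0)²/(-3 + 0)²) = 65 + 11*((4 + 0)²/(-3)²) = 65 + 11*((⅑)*4²) = 65 + 11*((⅑)*16) = 65 + 11*(16/9) = 65 + 176/9 = 761/9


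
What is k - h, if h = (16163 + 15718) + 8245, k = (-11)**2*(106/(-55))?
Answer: -201796/5 ≈ -40359.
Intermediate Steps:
k = -1166/5 (k = 121*(106*(-1/55)) = 121*(-106/55) = -1166/5 ≈ -233.20)
h = 40126 (h = 31881 + 8245 = 40126)
k - h = -1166/5 - 1*40126 = -1166/5 - 40126 = -201796/5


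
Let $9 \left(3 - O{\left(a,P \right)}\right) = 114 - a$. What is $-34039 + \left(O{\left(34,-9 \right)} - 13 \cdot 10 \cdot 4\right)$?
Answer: $- \frac{311084}{9} \approx -34565.0$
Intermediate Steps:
$O{\left(a,P \right)} = - \frac{29}{3} + \frac{a}{9}$ ($O{\left(a,P \right)} = 3 - \frac{114 - a}{9} = 3 + \left(- \frac{38}{3} + \frac{a}{9}\right) = - \frac{29}{3} + \frac{a}{9}$)
$-34039 + \left(O{\left(34,-9 \right)} - 13 \cdot 10 \cdot 4\right) = -34039 + \left(\left(- \frac{29}{3} + \frac{1}{9} \cdot 34\right) - 13 \cdot 10 \cdot 4\right) = -34039 + \left(\left(- \frac{29}{3} + \frac{34}{9}\right) - 130 \cdot 4\right) = -34039 - \frac{4733}{9} = - \frac{311084}{9}$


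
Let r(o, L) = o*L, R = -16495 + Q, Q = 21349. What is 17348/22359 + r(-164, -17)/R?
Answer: 8141338/6029477 ≈ 1.3503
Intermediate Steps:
R = 4854 (R = -16495 + 21349 = 4854)
r(o, L) = L*o
17348/22359 + r(-164, -17)/R = 17348/22359 - 17*(-164)/4854 = 17348*(1/22359) + 2788*(1/4854) = 17348/22359 + 1394/2427 = 8141338/6029477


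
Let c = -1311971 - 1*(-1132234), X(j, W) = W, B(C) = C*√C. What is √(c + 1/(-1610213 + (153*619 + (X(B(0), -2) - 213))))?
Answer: I*√412929608103487538/1515721 ≈ 423.95*I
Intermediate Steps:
B(C) = C^(3/2)
c = -179737 (c = -1311971 + 1132234 = -179737)
√(c + 1/(-1610213 + (153*619 + (X(B(0), -2) - 213)))) = √(-179737 + 1/(-1610213 + (153*619 + (-2 - 213)))) = √(-179737 + 1/(-1610213 + (94707 - 215))) = √(-179737 + 1/(-1610213 + 94492)) = √(-179737 + 1/(-1515721)) = √(-179737 - 1/1515721) = √(-272431145378/1515721) = I*√412929608103487538/1515721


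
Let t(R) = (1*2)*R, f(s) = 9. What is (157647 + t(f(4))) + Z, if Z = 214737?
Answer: 372402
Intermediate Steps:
t(R) = 2*R
(157647 + t(f(4))) + Z = (157647 + 2*9) + 214737 = (157647 + 18) + 214737 = 157665 + 214737 = 372402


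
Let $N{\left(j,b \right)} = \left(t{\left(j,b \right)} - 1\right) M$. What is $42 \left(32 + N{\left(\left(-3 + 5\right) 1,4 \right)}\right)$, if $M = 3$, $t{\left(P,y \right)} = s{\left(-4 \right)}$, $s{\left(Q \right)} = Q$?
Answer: $714$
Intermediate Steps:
$t{\left(P,y \right)} = -4$
$N{\left(j,b \right)} = -15$ ($N{\left(j,b \right)} = \left(-4 - 1\right) 3 = \left(-5\right) 3 = -15$)
$42 \left(32 + N{\left(\left(-3 + 5\right) 1,4 \right)}\right) = 42 \left(32 - 15\right) = 42 \cdot 17 = 714$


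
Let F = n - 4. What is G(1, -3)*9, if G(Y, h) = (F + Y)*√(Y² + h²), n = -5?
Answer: -72*√10 ≈ -227.68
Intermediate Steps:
F = -9 (F = -5 - 4 = -9)
G(Y, h) = √(Y² + h²)*(-9 + Y) (G(Y, h) = (-9 + Y)*√(Y² + h²) = √(Y² + h²)*(-9 + Y))
G(1, -3)*9 = (√(1² + (-3)²)*(-9 + 1))*9 = (√(1 + 9)*(-8))*9 = (√10*(-8))*9 = -8*√10*9 = -72*√10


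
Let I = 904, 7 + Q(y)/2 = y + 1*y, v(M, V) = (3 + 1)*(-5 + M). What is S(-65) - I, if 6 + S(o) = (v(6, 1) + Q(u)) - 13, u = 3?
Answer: -921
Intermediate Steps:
v(M, V) = -20 + 4*M (v(M, V) = 4*(-5 + M) = -20 + 4*M)
Q(y) = -14 + 4*y (Q(y) = -14 + 2*(y + 1*y) = -14 + 2*(y + y) = -14 + 2*(2*y) = -14 + 4*y)
S(o) = -17 (S(o) = -6 + (((-20 + 4*6) + (-14 + 4*3)) - 13) = -6 + (((-20 + 24) + (-14 + 12)) - 13) = -6 + ((4 - 2) - 13) = -6 + (2 - 13) = -6 - 11 = -17)
S(-65) - I = -17 - 1*904 = -17 - 904 = -921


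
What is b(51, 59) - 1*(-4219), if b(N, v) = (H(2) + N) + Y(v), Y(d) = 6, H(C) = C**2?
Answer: 4280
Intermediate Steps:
b(N, v) = 10 + N (b(N, v) = (2**2 + N) + 6 = (4 + N) + 6 = 10 + N)
b(51, 59) - 1*(-4219) = (10 + 51) - 1*(-4219) = 61 + 4219 = 4280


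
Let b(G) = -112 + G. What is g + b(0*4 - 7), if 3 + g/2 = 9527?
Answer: 18929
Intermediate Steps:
g = 19048 (g = -6 + 2*9527 = -6 + 19054 = 19048)
g + b(0*4 - 7) = 19048 + (-112 + (0*4 - 7)) = 19048 + (-112 + (0 - 7)) = 19048 + (-112 - 7) = 19048 - 119 = 18929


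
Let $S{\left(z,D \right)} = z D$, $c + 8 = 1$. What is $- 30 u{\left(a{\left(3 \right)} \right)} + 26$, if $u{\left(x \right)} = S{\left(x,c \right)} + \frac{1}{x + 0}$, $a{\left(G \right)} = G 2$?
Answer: $1281$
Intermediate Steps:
$c = -7$ ($c = -8 + 1 = -7$)
$S{\left(z,D \right)} = D z$
$a{\left(G \right)} = 2 G$
$u{\left(x \right)} = \frac{1}{x} - 7 x$ ($u{\left(x \right)} = - 7 x + \frac{1}{x + 0} = - 7 x + \frac{1}{x} = \frac{1}{x} - 7 x$)
$- 30 u{\left(a{\left(3 \right)} \right)} + 26 = - 30 \left(\frac{1}{2 \cdot 3} - 7 \cdot 2 \cdot 3\right) + 26 = - 30 \left(\frac{1}{6} - 42\right) + 26 = \left(-30\right) \left(- \frac{251}{6}\right) + 26 = 1255 + 26 = 1281$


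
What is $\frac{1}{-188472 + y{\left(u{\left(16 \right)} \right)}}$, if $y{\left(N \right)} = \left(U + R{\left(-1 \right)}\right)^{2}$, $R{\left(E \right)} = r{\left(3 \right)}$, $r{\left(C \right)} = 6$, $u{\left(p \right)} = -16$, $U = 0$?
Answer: $- \frac{1}{188436} \approx -5.3068 \cdot 10^{-6}$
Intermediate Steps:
$R{\left(E \right)} = 6$
$y{\left(N \right)} = 36$ ($y{\left(N \right)} = \left(0 + 6\right)^{2} = 6^{2} = 36$)
$\frac{1}{-188472 + y{\left(u{\left(16 \right)} \right)}} = \frac{1}{-188472 + 36} = \frac{1}{-188436} = - \frac{1}{188436}$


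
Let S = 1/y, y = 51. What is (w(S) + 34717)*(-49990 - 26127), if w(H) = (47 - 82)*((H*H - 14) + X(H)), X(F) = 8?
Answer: -6914855867764/2601 ≈ -2.6585e+9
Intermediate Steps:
S = 1/51 ≈ 0.019608
w(H) = 210 - 35*H² (w(H) = (47 - 82)*((H*H - 14) + 8) = -35*((H² - 14) + 8) = -35*((-14 + H²) + 8) = -35*(-6 + H²) = 210 - 35*H²)
(w(S) + 34717)*(-49990 - 26127) = ((210 - 35*(1/51)²) + 34717)*(-49990 - 26127) = ((210 - 35*1/2601) + 34717)*(-76117) = ((210 - 35/2601) + 34717)*(-76117) = (546175/2601 + 34717)*(-76117) = (90845092/2601)*(-76117) = -6914855867764/2601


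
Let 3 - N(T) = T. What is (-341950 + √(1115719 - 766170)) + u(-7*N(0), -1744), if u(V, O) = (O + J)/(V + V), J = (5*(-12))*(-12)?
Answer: -7180438/21 + √349549 ≈ -3.4133e+5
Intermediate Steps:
N(T) = 3 - T
J = 720 (J = -60*(-12) = 720)
u(V, O) = (720 + O)/(2*V) (u(V, O) = (O + 720)/(V + V) = (720 + O)/((2*V)) = (720 + O)*(1/(2*V)) = (720 + O)/(2*V))
(-341950 + √(1115719 - 766170)) + u(-7*N(0), -1744) = (-341950 + √(1115719 - 766170)) + (720 - 1744)/(2*((-7*(3 - 1*0)))) = (-341950 + √349549) + (½)*(-1024)/(-7*(3 + 0)) = (-341950 + √349549) + (½)*(-1024)/(-7*3) = (-341950 + √349549) + (½)*(-1024)/(-21) = (-341950 + √349549) + (½)*(-1/21)*(-1024) = (-341950 + √349549) + 512/21 = -7180438/21 + √349549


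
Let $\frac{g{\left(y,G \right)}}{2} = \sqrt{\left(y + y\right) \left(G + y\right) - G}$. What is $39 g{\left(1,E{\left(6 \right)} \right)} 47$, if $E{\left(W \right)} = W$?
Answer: $7332 \sqrt{2} \approx 10369.0$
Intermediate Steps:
$g{\left(y,G \right)} = 2 \sqrt{- G + 2 y \left(G + y\right)}$ ($g{\left(y,G \right)} = 2 \sqrt{\left(y + y\right) \left(G + y\right) - G} = 2 \sqrt{2 y \left(G + y\right) - G} = 2 \sqrt{- G + 2 y \left(G + y\right)}$)
$39 g{\left(1,E{\left(6 \right)} \right)} 47 = 39 \cdot 2 \sqrt{\left(-1\right) 6 + 2 \cdot 1^{2} + 2 \cdot 6 \cdot 1} \cdot 47 = 39 \cdot 2 \sqrt{-6 + 2 \cdot 1 + 12} \cdot 47 = 39 \cdot 2 \sqrt{-6 + 2 + 12} \cdot 47 = 39 \cdot 2 \sqrt{8} \cdot 47 = 39 \cdot 2 \cdot 2 \sqrt{2} \cdot 47 = 39 \cdot 4 \sqrt{2} \cdot 47 = 156 \sqrt{2} \cdot 47 = 7332 \sqrt{2}$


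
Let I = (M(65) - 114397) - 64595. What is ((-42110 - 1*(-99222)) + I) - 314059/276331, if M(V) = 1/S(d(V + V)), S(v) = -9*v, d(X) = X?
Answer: -39405057792961/323307270 ≈ -1.2188e+5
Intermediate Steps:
M(V) = -1/(18*V) (M(V) = 1/(-9*(V + V)) = 1/(-18*V) = -1/(18*V))
I = -209420641/1170 (I = (-1/18/65 - 114397) - 64595 = (-1/18*1/65 - 114397) - 64595 = (-1/1170 - 114397) - 64595 = -133844491/1170 - 64595 = -209420641/1170 ≈ -1.7899e+5)
((-42110 - 1*(-99222)) + I) - 314059/276331 = ((-42110 - 1*(-99222)) - 209420641/1170) - 314059/276331 = ((-42110 + 99222) - 209420641/1170) - 314059*1/276331 = (57112 - 209420641/1170) - 314059/276331 = -142599601/1170 - 314059/276331 = -39405057792961/323307270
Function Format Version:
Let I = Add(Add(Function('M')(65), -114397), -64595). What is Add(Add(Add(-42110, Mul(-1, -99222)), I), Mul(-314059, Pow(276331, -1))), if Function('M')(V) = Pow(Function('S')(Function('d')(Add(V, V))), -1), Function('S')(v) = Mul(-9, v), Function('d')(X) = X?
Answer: Rational(-39405057792961, 323307270) ≈ -1.2188e+5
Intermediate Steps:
Function('M')(V) = Mul(Rational(-1, 18), Pow(V, -1)) (Function('M')(V) = Pow(Mul(-9, Add(V, V)), -1) = Pow(Mul(-9, Mul(2, V)), -1) = Pow(Mul(-18, V), -1) = Mul(Rational(-1, 18), Pow(V, -1)))
I = Rational(-209420641, 1170) (I = Add(Add(Mul(Rational(-1, 18), Pow(65, -1)), -114397), -64595) = Add(Add(Mul(Rational(-1, 18), Rational(1, 65)), -114397), -64595) = Add(Add(Rational(-1, 1170), -114397), -64595) = Add(Rational(-133844491, 1170), -64595) = Rational(-209420641, 1170) ≈ -1.7899e+5)
Add(Add(Add(-42110, Mul(-1, -99222)), I), Mul(-314059, Pow(276331, -1))) = Add(Add(Add(-42110, Mul(-1, -99222)), Rational(-209420641, 1170)), Mul(-314059, Pow(276331, -1))) = Add(Add(Add(-42110, 99222), Rational(-209420641, 1170)), Mul(-314059, Rational(1, 276331))) = Add(Add(57112, Rational(-209420641, 1170)), Rational(-314059, 276331)) = Add(Rational(-142599601, 1170), Rational(-314059, 276331)) = Rational(-39405057792961, 323307270)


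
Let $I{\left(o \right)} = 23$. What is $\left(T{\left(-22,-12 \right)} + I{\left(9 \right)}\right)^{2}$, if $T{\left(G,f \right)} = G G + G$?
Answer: $235225$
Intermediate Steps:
$T{\left(G,f \right)} = G + G^{2}$ ($T{\left(G,f \right)} = G^{2} + G = G + G^{2}$)
$\left(T{\left(-22,-12 \right)} + I{\left(9 \right)}\right)^{2} = \left(- 22 \left(1 - 22\right) + 23\right)^{2} = \left(\left(-22\right) \left(-21\right) + 23\right)^{2} = \left(462 + 23\right)^{2} = 485^{2} = 235225$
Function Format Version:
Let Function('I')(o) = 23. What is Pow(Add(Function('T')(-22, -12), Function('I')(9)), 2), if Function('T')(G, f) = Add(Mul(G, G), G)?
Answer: 235225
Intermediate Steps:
Function('T')(G, f) = Add(G, Pow(G, 2)) (Function('T')(G, f) = Add(Pow(G, 2), G) = Add(G, Pow(G, 2)))
Pow(Add(Function('T')(-22, -12), Function('I')(9)), 2) = Pow(Add(Mul(-22, Add(1, -22)), 23), 2) = Pow(Add(Mul(-22, -21), 23), 2) = Pow(Add(462, 23), 2) = Pow(485, 2) = 235225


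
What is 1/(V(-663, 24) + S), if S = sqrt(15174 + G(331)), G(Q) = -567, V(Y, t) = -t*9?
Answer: -8/1187 - sqrt(1623)/10683 ≈ -0.010511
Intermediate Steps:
V(Y, t) = -9*t
S = 3*sqrt(1623) (S = sqrt(15174 - 567) = sqrt(14607) = 3*sqrt(1623) ≈ 120.86)
1/(V(-663, 24) + S) = 1/(-9*24 + 3*sqrt(1623)) = 1/(-216 + 3*sqrt(1623))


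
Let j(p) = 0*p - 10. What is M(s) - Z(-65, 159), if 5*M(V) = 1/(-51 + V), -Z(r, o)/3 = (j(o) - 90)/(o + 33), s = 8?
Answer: -5391/3440 ≈ -1.5672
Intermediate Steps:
j(p) = -10 (j(p) = 0 - 10 = -10)
Z(r, o) = 300/(33 + o) (Z(r, o) = -3*(-10 - 90)/(o + 33) = -(-300)/(33 + o) = 300/(33 + o))
M(V) = 1/(5*(-51 + V))
M(s) - Z(-65, 159) = 1/(5*(-51 + 8)) - 300/(33 + 159) = (1/5)/(-43) - 300/192 = (1/5)*(-1/43) - 300/192 = -1/215 - 1*25/16 = -1/215 - 25/16 = -5391/3440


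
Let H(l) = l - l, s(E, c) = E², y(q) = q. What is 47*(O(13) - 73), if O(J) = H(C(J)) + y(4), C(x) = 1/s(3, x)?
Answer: -3243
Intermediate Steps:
C(x) = ⅑ (C(x) = 1/(3²) = 1/9 = ⅑)
H(l) = 0
O(J) = 4 (O(J) = 0 + 4 = 4)
47*(O(13) - 73) = 47*(4 - 73) = 47*(-69) = -3243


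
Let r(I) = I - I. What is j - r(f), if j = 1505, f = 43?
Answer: 1505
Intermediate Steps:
r(I) = 0
j - r(f) = 1505 - 1*0 = 1505 + 0 = 1505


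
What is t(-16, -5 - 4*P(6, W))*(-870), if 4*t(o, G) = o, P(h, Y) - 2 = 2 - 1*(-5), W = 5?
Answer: 3480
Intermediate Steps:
P(h, Y) = 9 (P(h, Y) = 2 + (2 - 1*(-5)) = 2 + (2 + 5) = 2 + 7 = 9)
t(o, G) = o/4
t(-16, -5 - 4*P(6, W))*(-870) = ((1/4)*(-16))*(-870) = -4*(-870) = 3480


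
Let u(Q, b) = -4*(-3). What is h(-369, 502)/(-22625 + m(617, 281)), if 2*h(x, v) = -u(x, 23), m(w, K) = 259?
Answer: 3/11183 ≈ 0.00026826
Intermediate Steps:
u(Q, b) = 12
h(x, v) = -6 (h(x, v) = (-1*12)/2 = (½)*(-12) = -6)
h(-369, 502)/(-22625 + m(617, 281)) = -6/(-22625 + 259) = -6/(-22366) = -6*(-1/22366) = 3/11183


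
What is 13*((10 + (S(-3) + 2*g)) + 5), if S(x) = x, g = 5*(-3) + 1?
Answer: -208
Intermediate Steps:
g = -14 (g = -15 + 1 = -14)
13*((10 + (S(-3) + 2*g)) + 5) = 13*((10 + (-3 + 2*(-14))) + 5) = 13*((10 + (-3 - 28)) + 5) = 13*((10 - 31) + 5) = 13*(-21 + 5) = 13*(-16) = -208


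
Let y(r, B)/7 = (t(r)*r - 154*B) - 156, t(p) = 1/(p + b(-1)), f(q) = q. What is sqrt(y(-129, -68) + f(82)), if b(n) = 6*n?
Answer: sqrt(16267655)/15 ≈ 268.89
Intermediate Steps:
t(p) = 1/(-6 + p) (t(p) = 1/(p + 6*(-1)) = 1/(p - 6) = 1/(-6 + p))
y(r, B) = -1092 - 1078*B + 7*r/(-6 + r) (y(r, B) = 7*((r/(-6 + r) - 154*B) - 156) = 7*((-154*B + r/(-6 + r)) - 156) = 7*(-156 - 154*B + r/(-6 + r)) = -1092 - 1078*B + 7*r/(-6 + r))
sqrt(y(-129, -68) + f(82)) = sqrt(7*(936 - 155*(-129) + 924*(-68) - 154*(-68)*(-129))/(-6 - 129) + 82) = sqrt(7*(936 + 19995 - 62832 - 1350888)/(-135) + 82) = sqrt(7*(-1/135)*(-1392789) + 82) = sqrt(3249841/45 + 82) = sqrt(3253531/45) = sqrt(16267655)/15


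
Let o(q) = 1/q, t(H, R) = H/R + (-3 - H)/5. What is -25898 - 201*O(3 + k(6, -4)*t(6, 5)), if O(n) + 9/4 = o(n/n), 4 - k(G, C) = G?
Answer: -102587/4 ≈ -25647.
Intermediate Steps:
k(G, C) = 4 - G
t(H, R) = -⅗ - H/5 + H/R (t(H, R) = H/R + (-3 - H)*(⅕) = H/R + (-⅗ - H/5) = -⅗ - H/5 + H/R)
O(n) = -5/4 (O(n) = -9/4 + 1/(n/n) = -9/4 + 1/1 = -9/4 + 1 = -5/4)
-25898 - 201*O(3 + k(6, -4)*t(6, 5)) = -25898 - 201*(-5/4) = -25898 + 1005/4 = -102587/4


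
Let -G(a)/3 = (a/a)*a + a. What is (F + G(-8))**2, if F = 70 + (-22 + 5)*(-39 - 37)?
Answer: 1988100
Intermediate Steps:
G(a) = -6*a (G(a) = -3*((a/a)*a + a) = -3*(1*a + a) = -3*(a + a) = -6*a)
F = 1362 (F = 70 - 17*(-76) = 70 + 1292 = 1362)
(F + G(-8))**2 = (1362 - 6*(-8))**2 = (1362 + 48)**2 = 1410**2 = 1988100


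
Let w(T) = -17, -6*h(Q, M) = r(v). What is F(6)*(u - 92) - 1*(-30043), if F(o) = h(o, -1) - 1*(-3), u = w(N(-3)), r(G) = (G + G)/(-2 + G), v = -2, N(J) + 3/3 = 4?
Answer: 178405/6 ≈ 29734.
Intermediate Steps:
N(J) = 3 (N(J) = -1 + 4 = 3)
r(G) = 2*G/(-2 + G) (r(G) = (2*G)/(-2 + G) = 2*G/(-2 + G))
h(Q, M) = -1/6 (h(Q, M) = -(-2)/(3*(-2 - 2)) = -(-2)/(3*(-4)) = -(-2)*(-1)/(3*4) = -1/6*1 = -1/6)
u = -17
F(o) = 17/6 (F(o) = -1/6 - 1*(-3) = -1/6 + 3 = 17/6)
F(6)*(u - 92) - 1*(-30043) = 17*(-17 - 92)/6 - 1*(-30043) = (17/6)*(-109) + 30043 = -1853/6 + 30043 = 178405/6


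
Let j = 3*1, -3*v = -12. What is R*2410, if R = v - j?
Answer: 2410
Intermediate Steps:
v = 4 (v = -1/3*(-12) = 4)
j = 3
R = 1 (R = 4 - 1*3 = 4 - 3 = 1)
R*2410 = 1*2410 = 2410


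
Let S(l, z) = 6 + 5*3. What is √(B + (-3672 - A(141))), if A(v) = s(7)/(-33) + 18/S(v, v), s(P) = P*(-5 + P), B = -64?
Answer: 2*I*√49844949/231 ≈ 61.126*I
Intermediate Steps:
S(l, z) = 21 (S(l, z) = 6 + 15 = 21)
A(v) = 100/231 (A(v) = (7*(-5 + 7))/(-33) + 18/21 = (7*2)*(-1/33) + 18*(1/21) = 14*(-1/33) + 6/7 = -14/33 + 6/7 = 100/231)
√(B + (-3672 - A(141))) = √(-64 + (-3672 - 1*100/231)) = √(-64 + (-3672 - 100/231)) = √(-64 - 848332/231) = √(-863116/231) = 2*I*√49844949/231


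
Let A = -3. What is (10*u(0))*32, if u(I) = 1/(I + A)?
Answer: -320/3 ≈ -106.67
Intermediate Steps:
u(I) = 1/(-3 + I) (u(I) = 1/(I - 3) = 1/(-3 + I))
(10*u(0))*32 = (10/(-3 + 0))*32 = (10/(-3))*32 = (10*(-1/3))*32 = -10/3*32 = -320/3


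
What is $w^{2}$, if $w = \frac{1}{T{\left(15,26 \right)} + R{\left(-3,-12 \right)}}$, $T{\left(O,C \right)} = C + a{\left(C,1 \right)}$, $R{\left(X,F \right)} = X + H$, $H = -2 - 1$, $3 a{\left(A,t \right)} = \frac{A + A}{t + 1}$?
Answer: $\frac{9}{7396} \approx 0.0012169$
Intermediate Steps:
$a{\left(A,t \right)} = \frac{2 A}{3 \left(1 + t\right)}$ ($a{\left(A,t \right)} = \frac{\left(A + A\right) \frac{1}{t + 1}}{3} = \frac{2 A \frac{1}{1 + t}}{3} = \frac{2 A}{3 \left(1 + t\right)}$)
$H = -3$
$R{\left(X,F \right)} = -3 + X$ ($R{\left(X,F \right)} = X - 3 = -3 + X$)
$T{\left(O,C \right)} = \frac{4 C}{3}$ ($T{\left(O,C \right)} = C + \frac{2 C}{3 \left(1 + 1\right)} = C + \frac{2 C}{3 \cdot 2} = C + \frac{2}{3} C \frac{1}{2} = C + \frac{C}{3} = \frac{4 C}{3}$)
$w = \frac{3}{86}$ ($w = \frac{1}{\frac{4}{3} \cdot 26 - 6} = \frac{1}{\frac{104}{3} - 6} = \frac{1}{\frac{86}{3}} = \frac{3}{86} \approx 0.034884$)
$w^{2} = \left(\frac{3}{86}\right)^{2} = \frac{9}{7396}$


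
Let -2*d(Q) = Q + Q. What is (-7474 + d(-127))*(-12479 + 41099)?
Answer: -210271140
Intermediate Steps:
d(Q) = -Q (d(Q) = -(Q + Q)/2 = -Q)
(-7474 + d(-127))*(-12479 + 41099) = (-7474 - 1*(-127))*(-12479 + 41099) = (-7474 + 127)*28620 = -7347*28620 = -210271140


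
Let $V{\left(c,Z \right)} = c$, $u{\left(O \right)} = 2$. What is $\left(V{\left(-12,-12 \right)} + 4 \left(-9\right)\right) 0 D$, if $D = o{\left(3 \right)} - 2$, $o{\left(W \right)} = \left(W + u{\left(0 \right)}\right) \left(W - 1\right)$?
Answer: $0$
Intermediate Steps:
$o{\left(W \right)} = \left(-1 + W\right) \left(2 + W\right)$ ($o{\left(W \right)} = \left(W + 2\right) \left(W - 1\right) = \left(2 + W\right) \left(-1 + W\right) = \left(-1 + W\right) \left(2 + W\right)$)
$D = 8$ ($D = \left(-2 + 3 + 3^{2}\right) - 2 = \left(-2 + 3 + 9\right) - 2 = 10 - 2 = 8$)
$\left(V{\left(-12,-12 \right)} + 4 \left(-9\right)\right) 0 D = \left(-12 + 4 \left(-9\right)\right) 0 \cdot 8 = \left(-12 - 36\right) 0 = \left(-48\right) 0 = 0$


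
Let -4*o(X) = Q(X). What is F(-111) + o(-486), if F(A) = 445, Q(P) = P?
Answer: 1133/2 ≈ 566.50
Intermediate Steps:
o(X) = -X/4
F(-111) + o(-486) = 445 - ¼*(-486) = 445 + 243/2 = 1133/2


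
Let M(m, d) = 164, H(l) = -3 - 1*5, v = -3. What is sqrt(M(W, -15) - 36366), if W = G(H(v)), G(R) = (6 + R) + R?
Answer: I*sqrt(36202) ≈ 190.27*I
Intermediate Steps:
H(l) = -8 (H(l) = -3 - 5 = -8)
G(R) = 6 + 2*R
W = -10 (W = 6 + 2*(-8) = 6 - 16 = -10)
sqrt(M(W, -15) - 36366) = sqrt(164 - 36366) = sqrt(-36202) = I*sqrt(36202)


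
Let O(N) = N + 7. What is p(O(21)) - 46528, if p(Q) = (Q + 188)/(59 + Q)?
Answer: -1349240/29 ≈ -46526.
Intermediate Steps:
O(N) = 7 + N
p(Q) = (188 + Q)/(59 + Q)
p(O(21)) - 46528 = (188 + (7 + 21))/(59 + (7 + 21)) - 46528 = (188 + 28)/(59 + 28) - 46528 = 216/87 - 46528 = (1/87)*216 - 46528 = 72/29 - 46528 = -1349240/29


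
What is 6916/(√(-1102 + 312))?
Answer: -3458*I*√790/395 ≈ -246.06*I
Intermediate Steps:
6916/(√(-1102 + 312)) = 6916/(√(-790)) = 6916/((I*√790)) = 6916*(-I*√790/790) = -3458*I*√790/395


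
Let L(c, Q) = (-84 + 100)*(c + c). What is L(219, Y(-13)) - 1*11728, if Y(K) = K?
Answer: -4720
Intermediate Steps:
L(c, Q) = 32*c (L(c, Q) = 16*(2*c) = 32*c)
L(219, Y(-13)) - 1*11728 = 32*219 - 1*11728 = 7008 - 11728 = -4720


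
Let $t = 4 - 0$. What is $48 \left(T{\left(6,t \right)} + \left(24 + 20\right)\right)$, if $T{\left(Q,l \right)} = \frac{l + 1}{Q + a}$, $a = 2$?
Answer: $2142$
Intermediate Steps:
$t = 4$ ($t = 4 + 0 = 4$)
$T{\left(Q,l \right)} = \frac{1 + l}{2 + Q}$ ($T{\left(Q,l \right)} = \frac{l + 1}{Q + 2} = \frac{1 + l}{2 + Q}$)
$48 \left(T{\left(6,t \right)} + \left(24 + 20\right)\right) = 48 \left(\frac{1 + 4}{2 + 6} + \left(24 + 20\right)\right) = 48 \left(\frac{1}{8} \cdot 5 + 44\right) = 48 \left(\frac{5}{8} + 44\right) = 48 \cdot \frac{357}{8} = 2142$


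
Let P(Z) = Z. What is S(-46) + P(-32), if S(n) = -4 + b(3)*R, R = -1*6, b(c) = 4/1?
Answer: -60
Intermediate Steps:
b(c) = 4 (b(c) = 4*1 = 4)
R = -6
S(n) = -28 (S(n) = -4 + 4*(-6) = -4 - 24 = -28)
S(-46) + P(-32) = -28 - 32 = -60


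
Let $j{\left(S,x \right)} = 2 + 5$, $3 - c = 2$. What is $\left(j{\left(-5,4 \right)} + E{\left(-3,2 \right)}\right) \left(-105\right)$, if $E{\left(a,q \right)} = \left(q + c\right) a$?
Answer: $210$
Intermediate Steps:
$c = 1$ ($c = 3 - 2 = 1$)
$j{\left(S,x \right)} = 7$
$E{\left(a,q \right)} = a \left(1 + q\right)$ ($E{\left(a,q \right)} = \left(q + 1\right) a = \left(1 + q\right) a = a \left(1 + q\right)$)
$\left(j{\left(-5,4 \right)} + E{\left(-3,2 \right)}\right) \left(-105\right) = \left(7 - 3 \left(1 + 2\right)\right) \left(-105\right) = \left(7 - 9\right) \left(-105\right) = \left(-2\right) \left(-105\right) = 210$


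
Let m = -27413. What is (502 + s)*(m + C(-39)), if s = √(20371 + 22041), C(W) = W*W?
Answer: -12997784 - 51784*√10603 ≈ -1.8330e+7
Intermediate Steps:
C(W) = W²
s = 2*√10603 (s = √42412 = 2*√10603 ≈ 205.94)
(502 + s)*(m + C(-39)) = (502 + 2*√10603)*(-27413 + (-39)²) = (502 + 2*√10603)*(-27413 + 1521) = (502 + 2*√10603)*(-25892) = -12997784 - 51784*√10603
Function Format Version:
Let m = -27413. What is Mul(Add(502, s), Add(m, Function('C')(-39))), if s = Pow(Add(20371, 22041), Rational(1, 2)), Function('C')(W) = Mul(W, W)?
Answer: Add(-12997784, Mul(-51784, Pow(10603, Rational(1, 2)))) ≈ -1.8330e+7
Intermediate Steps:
Function('C')(W) = Pow(W, 2)
s = Mul(2, Pow(10603, Rational(1, 2))) (s = Pow(42412, Rational(1, 2)) = Mul(2, Pow(10603, Rational(1, 2))) ≈ 205.94)
Mul(Add(502, s), Add(m, Function('C')(-39))) = Mul(Add(502, Mul(2, Pow(10603, Rational(1, 2)))), Add(-27413, Pow(-39, 2))) = Mul(Add(502, Mul(2, Pow(10603, Rational(1, 2)))), Add(-27413, 1521)) = Mul(Add(502, Mul(2, Pow(10603, Rational(1, 2)))), -25892) = Add(-12997784, Mul(-51784, Pow(10603, Rational(1, 2))))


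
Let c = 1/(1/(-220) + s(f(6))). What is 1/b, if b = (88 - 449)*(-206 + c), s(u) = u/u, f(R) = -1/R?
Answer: 219/16206734 ≈ 1.3513e-5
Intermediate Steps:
s(u) = 1
c = 220/219 (c = 1/(1/(-220) + 1) = 1/(-1/220 + 1) = 1/(219/220) = 220/219 ≈ 1.0046)
b = 16206734/219 (b = (88 - 449)*(-206 + 220/219) = -361*(-44894/219) = 16206734/219 ≈ 74003.)
1/b = 1/(16206734/219) = 219/16206734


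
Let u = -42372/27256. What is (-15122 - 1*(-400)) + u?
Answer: -100326301/6814 ≈ -14724.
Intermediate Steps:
u = -10593/6814 (u = -42372*1/27256 = -10593/6814 ≈ -1.5546)
(-15122 - 1*(-400)) + u = (-15122 - 1*(-400)) - 10593/6814 = (-15122 + 400) - 10593/6814 = -14722 - 10593/6814 = -100326301/6814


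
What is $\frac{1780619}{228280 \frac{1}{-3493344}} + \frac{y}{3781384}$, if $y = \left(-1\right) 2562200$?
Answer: $- \frac{15979211322147967}{586422785} \approx -2.7249 \cdot 10^{7}$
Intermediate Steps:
$y = -2562200$
$\frac{1780619}{228280 \frac{1}{-3493344}} + \frac{y}{3781384} = \frac{1780619}{228280 \frac{1}{-3493344}} - \frac{2562200}{3781384} = \frac{1780619}{228280 \left(- \frac{1}{3493344}\right)} - \frac{13925}{20551} = \frac{1780619}{- \frac{28535}{436668}} - \frac{13925}{20551} = 1780619 \left(- \frac{436668}{28535}\right) - \frac{13925}{20551} = - \frac{777539337492}{28535} - \frac{13925}{20551} = - \frac{15979211322147967}{586422785}$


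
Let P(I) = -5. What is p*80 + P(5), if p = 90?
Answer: 7195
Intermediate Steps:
p*80 + P(5) = 90*80 - 5 = 7200 - 5 = 7195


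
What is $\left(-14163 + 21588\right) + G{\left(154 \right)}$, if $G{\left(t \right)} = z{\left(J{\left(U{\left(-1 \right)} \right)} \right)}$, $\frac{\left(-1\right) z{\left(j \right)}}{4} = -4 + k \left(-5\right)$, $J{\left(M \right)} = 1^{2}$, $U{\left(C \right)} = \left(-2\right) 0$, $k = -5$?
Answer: $7341$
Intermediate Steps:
$U{\left(C \right)} = 0$
$J{\left(M \right)} = 1$
$z{\left(j \right)} = -84$ ($z{\left(j \right)} = - 4 \left(-4 - -25\right) = - 4 \left(-4 + 25\right) = \left(-4\right) 21 = -84$)
$G{\left(t \right)} = -84$
$\left(-14163 + 21588\right) + G{\left(154 \right)} = \left(-14163 + 21588\right) - 84 = 7425 - 84 = 7341$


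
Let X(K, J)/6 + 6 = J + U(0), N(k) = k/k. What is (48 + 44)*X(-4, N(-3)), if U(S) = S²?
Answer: -2760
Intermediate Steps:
N(k) = 1
X(K, J) = -36 + 6*J (X(K, J) = -36 + 6*(J + 0²) = -36 + 6*(J + 0) = -36 + 6*J)
(48 + 44)*X(-4, N(-3)) = (48 + 44)*(-36 + 6*1) = 92*(-36 + 6) = 92*(-30) = -2760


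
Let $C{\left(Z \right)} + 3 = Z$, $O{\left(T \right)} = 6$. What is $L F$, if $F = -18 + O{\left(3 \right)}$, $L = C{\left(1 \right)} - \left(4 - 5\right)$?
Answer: $12$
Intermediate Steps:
$C{\left(Z \right)} = -3 + Z$
$L = -1$ ($L = \left(-3 + 1\right) - \left(4 - 5\right) = -2 - \left(4 - 5\right) = -2 - -1 = -2 + 1 = -1$)
$F = -12$ ($F = -18 + 6 = -12$)
$L F = \left(-1\right) \left(-12\right) = 12$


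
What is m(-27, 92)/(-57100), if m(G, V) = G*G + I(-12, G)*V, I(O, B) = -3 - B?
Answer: -2937/57100 ≈ -0.051436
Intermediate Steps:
m(G, V) = G² + V*(-3 - G) (m(G, V) = G*G + (-3 - G)*V = G² + V*(-3 - G))
m(-27, 92)/(-57100) = ((-27)² - 1*92*(3 - 27))/(-57100) = (729 - 1*92*(-24))*(-1/57100) = (729 + 2208)*(-1/57100) = 2937*(-1/57100) = -2937/57100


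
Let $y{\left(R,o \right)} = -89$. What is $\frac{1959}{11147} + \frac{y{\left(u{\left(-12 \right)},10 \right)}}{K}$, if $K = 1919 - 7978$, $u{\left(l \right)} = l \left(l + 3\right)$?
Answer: $\frac{12861664}{67539673} \approx 0.19043$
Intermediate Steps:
$u{\left(l \right)} = l \left(3 + l\right)$
$K = -6059$ ($K = 1919 - 7978 = -6059$)
$\frac{1959}{11147} + \frac{y{\left(u{\left(-12 \right)},10 \right)}}{K} = \frac{1959}{11147} - \frac{89}{-6059} = 1959 \cdot \frac{1}{11147} - - \frac{89}{6059} = \frac{1959}{11147} + \frac{89}{6059} = \frac{12861664}{67539673}$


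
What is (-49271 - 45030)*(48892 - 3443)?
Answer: -4285886149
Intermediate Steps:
(-49271 - 45030)*(48892 - 3443) = -94301*45449 = -4285886149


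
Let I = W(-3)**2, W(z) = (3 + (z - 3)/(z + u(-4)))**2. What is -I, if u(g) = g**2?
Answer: -1185921/28561 ≈ -41.522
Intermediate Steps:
W(z) = (3 + (-3 + z)/(16 + z))**2 (W(z) = (3 + (z - 3)/(z + (-4)**2))**2 = (3 + (-3 + z)/(z + 16))**2 = (3 + (-3 + z)/(16 + z))**2)
I = 1185921/28561 (I = ((45 + 4*(-3))**2/(16 - 3)**2)**2 = ((45 - 12)**2/13**2)**2 = ((1/169)*33**2)**2 = ((1/169)*1089)**2 = (1089/169)**2 = 1185921/28561 ≈ 41.522)
-I = -1*1185921/28561 = -1185921/28561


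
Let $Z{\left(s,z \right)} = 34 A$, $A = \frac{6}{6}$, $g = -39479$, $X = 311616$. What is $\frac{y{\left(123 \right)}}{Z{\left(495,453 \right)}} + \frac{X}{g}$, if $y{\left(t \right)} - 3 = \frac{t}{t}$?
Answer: $- \frac{5218514}{671143} \approx -7.7756$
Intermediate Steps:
$y{\left(t \right)} = 4$ ($y{\left(t \right)} = 3 + \frac{t}{t} = 3 + 1 = 4$)
$A = 1$ ($A = 6 \cdot \frac{1}{6} = 1$)
$Z{\left(s,z \right)} = 34$ ($Z{\left(s,z \right)} = 34 \cdot 1 = 34$)
$\frac{y{\left(123 \right)}}{Z{\left(495,453 \right)}} + \frac{X}{g} = \frac{4}{34} + \frac{311616}{-39479} = 4 \cdot \frac{1}{34} + 311616 \left(- \frac{1}{39479}\right) = \frac{2}{17} - \frac{311616}{39479} = - \frac{5218514}{671143}$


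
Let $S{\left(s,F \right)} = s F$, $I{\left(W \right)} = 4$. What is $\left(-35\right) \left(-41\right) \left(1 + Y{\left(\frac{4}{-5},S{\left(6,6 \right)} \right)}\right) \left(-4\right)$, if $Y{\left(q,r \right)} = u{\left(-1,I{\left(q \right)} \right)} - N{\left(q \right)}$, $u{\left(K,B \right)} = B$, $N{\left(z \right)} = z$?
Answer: $-33292$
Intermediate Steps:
$S{\left(s,F \right)} = F s$
$Y{\left(q,r \right)} = 4 - q$
$\left(-35\right) \left(-41\right) \left(1 + Y{\left(\frac{4}{-5},S{\left(6,6 \right)} \right)}\right) \left(-4\right) = \left(-35\right) \left(-41\right) \left(1 + \left(4 - \frac{4}{-5}\right)\right) \left(-4\right) = 1435 \left(1 + \left(4 - 4 \left(- \frac{1}{5}\right)\right)\right) \left(-4\right) = 1435 \left(1 + \left(4 - - \frac{4}{5}\right)\right) \left(-4\right) = 1435 \left(1 + \left(4 + \frac{4}{5}\right)\right) \left(-4\right) = 1435 \left(1 + \frac{24}{5}\right) \left(-4\right) = 1435 \cdot \frac{29}{5} \left(-4\right) = 1435 \left(- \frac{116}{5}\right) = -33292$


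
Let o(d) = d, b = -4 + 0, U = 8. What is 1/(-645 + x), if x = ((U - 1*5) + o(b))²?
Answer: -1/644 ≈ -0.0015528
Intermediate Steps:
b = -4
x = 1 (x = ((8 - 1*5) - 4)² = ((8 - 5) - 4)² = (3 - 4)² = (-1)² = 1)
1/(-645 + x) = 1/(-645 + 1) = 1/(-644) = -1/644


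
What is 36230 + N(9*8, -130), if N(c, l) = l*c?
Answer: 26870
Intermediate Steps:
N(c, l) = c*l
36230 + N(9*8, -130) = 36230 + (9*8)*(-130) = 36230 + 72*(-130) = 36230 - 9360 = 26870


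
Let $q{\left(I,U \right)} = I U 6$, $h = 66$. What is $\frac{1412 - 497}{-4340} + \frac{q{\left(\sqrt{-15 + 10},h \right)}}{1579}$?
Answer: $- \frac{183}{868} + \frac{396 i \sqrt{5}}{1579} \approx -0.21083 + 0.56079 i$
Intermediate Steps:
$q{\left(I,U \right)} = 6 I U$
$\frac{1412 - 497}{-4340} + \frac{q{\left(\sqrt{-15 + 10},h \right)}}{1579} = \frac{1412 - 497}{-4340} + \frac{6 \sqrt{-15 + 10} \cdot 66}{1579} = 915 \left(- \frac{1}{4340}\right) + 6 \sqrt{-5} \cdot 66 \cdot \frac{1}{1579} = - \frac{183}{868} + 6 i \sqrt{5} \cdot 66 \cdot \frac{1}{1579} = - \frac{183}{868} + 396 i \sqrt{5} \cdot \frac{1}{1579} = - \frac{183}{868} + \frac{396 i \sqrt{5}}{1579}$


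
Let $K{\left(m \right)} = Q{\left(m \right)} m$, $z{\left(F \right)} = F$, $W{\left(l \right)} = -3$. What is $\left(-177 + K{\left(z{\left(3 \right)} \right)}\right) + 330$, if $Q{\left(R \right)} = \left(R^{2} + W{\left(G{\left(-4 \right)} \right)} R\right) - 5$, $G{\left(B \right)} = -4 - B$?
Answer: $138$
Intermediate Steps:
$Q{\left(R \right)} = -5 + R^{2} - 3 R$ ($Q{\left(R \right)} = \left(R^{2} - 3 R\right) - 5 = -5 + R^{2} - 3 R$)
$K{\left(m \right)} = m \left(-5 + m^{2} - 3 m\right)$ ($K{\left(m \right)} = \left(-5 + m^{2} - 3 m\right) m = m \left(-5 + m^{2} - 3 m\right)$)
$\left(-177 + K{\left(z{\left(3 \right)} \right)}\right) + 330 = \left(-177 + 3 \left(-5 + 3^{2} - 9\right)\right) + 330 = \left(-177 + 3 \left(-5 + 9 - 9\right)\right) + 330 = \left(-177 + 3 \left(-5\right)\right) + 330 = \left(-177 - 15\right) + 330 = -192 + 330 = 138$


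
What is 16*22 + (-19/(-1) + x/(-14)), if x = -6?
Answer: 2600/7 ≈ 371.43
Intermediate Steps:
16*22 + (-19/(-1) + x/(-14)) = 16*22 + (-19/(-1) - 6/(-14)) = 352 + (-19*(-1) - 6*(-1/14)) = 352 + (19 + 3/7) = 352 + 136/7 = 2600/7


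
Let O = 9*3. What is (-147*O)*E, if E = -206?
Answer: 817614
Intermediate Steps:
O = 27
(-147*O)*E = -147*27*(-206) = -3969*(-206) = 817614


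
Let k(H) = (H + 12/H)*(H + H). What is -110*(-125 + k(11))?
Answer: -15510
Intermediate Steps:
k(H) = 2*H*(H + 12/H) (k(H) = (H + 12/H)*(2*H) = 2*H*(H + 12/H))
-110*(-125 + k(11)) = -110*(-125 + (24 + 2*11²)) = -110*(-125 + (24 + 2*121)) = -110*(-125 + (24 + 242)) = -110*(-125 + 266) = -110*141 = -15510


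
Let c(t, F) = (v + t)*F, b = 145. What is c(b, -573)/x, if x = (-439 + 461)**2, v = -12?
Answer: -76209/484 ≈ -157.46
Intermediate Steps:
c(t, F) = F*(-12 + t) (c(t, F) = (-12 + t)*F = F*(-12 + t))
x = 484 (x = 22**2 = 484)
c(b, -573)/x = -573*(-12 + 145)/484 = -573*133*(1/484) = -76209*1/484 = -76209/484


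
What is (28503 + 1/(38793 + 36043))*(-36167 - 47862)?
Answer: -179238101220761/74836 ≈ -2.3951e+9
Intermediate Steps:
(28503 + 1/(38793 + 36043))*(-36167 - 47862) = (28503 + 1/74836)*(-84029) = (2133050509/74836)*(-84029) = -179238101220761/74836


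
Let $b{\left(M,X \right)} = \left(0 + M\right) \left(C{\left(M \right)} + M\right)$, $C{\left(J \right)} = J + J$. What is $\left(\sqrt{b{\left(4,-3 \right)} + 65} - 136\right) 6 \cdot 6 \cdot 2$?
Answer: $-9792 + 72 \sqrt{113} \approx -9026.6$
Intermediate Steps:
$C{\left(J \right)} = 2 J$
$b{\left(M,X \right)} = 3 M^{2}$ ($b{\left(M,X \right)} = \left(0 + M\right) \left(2 M + M\right) = M 3 M = 3 M^{2}$)
$\left(\sqrt{b{\left(4,-3 \right)} + 65} - 136\right) 6 \cdot 6 \cdot 2 = \left(\sqrt{3 \cdot 4^{2} + 65} - 136\right) 6 \cdot 6 \cdot 2 = \left(\sqrt{3 \cdot 16 + 65} - 136\right) 36 \cdot 2 = \left(\sqrt{48 + 65} - 136\right) 72 = \left(\sqrt{113} - 136\right) 72 = \left(-136 + \sqrt{113}\right) 72 = -9792 + 72 \sqrt{113}$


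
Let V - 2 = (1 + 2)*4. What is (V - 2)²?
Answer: 144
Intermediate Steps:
V = 14 (V = 2 + (1 + 2)*4 = 2 + 3*4 = 2 + 12 = 14)
(V - 2)² = (14 - 2)² = 12² = 144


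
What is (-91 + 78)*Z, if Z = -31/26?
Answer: 31/2 ≈ 15.500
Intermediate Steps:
Z = -31/26 (Z = -31*1/26 = -31/26 ≈ -1.1923)
(-91 + 78)*Z = (-91 + 78)*(-31/26) = -13*(-31/26) = 31/2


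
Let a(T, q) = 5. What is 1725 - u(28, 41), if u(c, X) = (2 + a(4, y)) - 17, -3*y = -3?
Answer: 1735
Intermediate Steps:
y = 1 (y = -⅓*(-3) = 1)
u(c, X) = -10 (u(c, X) = (2 + 5) - 17 = 7 - 17 = -10)
1725 - u(28, 41) = 1725 - 1*(-10) = 1725 + 10 = 1735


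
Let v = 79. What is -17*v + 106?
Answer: -1237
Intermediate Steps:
-17*v + 106 = -17*79 + 106 = -1343 + 106 = -1237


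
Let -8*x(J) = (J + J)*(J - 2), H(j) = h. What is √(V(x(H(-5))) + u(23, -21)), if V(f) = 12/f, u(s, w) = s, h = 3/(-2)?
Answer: √679/7 ≈ 3.7225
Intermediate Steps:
h = -3/2 (h = 3*(-½) = -3/2 ≈ -1.5000)
H(j) = -3/2
x(J) = -J*(-2 + J)/4 (x(J) = -(J + J)*(J - 2)/8 = -2*J*(-2 + J)/8 = -J*(-2 + J)/4)
√(V(x(H(-5))) + u(23, -21)) = √(12/(((¼)*(-3/2)*(2 - 1*(-3/2)))) + 23) = √(12/(((¼)*(-3/2)*(2 + 3/2))) + 23) = √(12/(((¼)*(-3/2)*(7/2))) + 23) = √(12/(-21/16) + 23) = √(12*(-16/21) + 23) = √(-64/7 + 23) = √(97/7) = √679/7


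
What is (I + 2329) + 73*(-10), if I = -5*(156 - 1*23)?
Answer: 934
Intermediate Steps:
I = -665 (I = -5*(156 - 23) = -5*133 = -665)
(I + 2329) + 73*(-10) = (-665 + 2329) + 73*(-10) = 1664 - 730 = 934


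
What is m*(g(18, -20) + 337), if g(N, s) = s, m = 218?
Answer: 69106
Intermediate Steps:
m*(g(18, -20) + 337) = 218*(-20 + 337) = 218*317 = 69106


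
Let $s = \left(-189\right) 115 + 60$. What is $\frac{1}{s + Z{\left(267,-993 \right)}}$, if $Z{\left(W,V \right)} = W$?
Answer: $- \frac{1}{21408} \approx -4.6712 \cdot 10^{-5}$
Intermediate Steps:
$s = -21675$ ($s = -21735 + 60 = -21675$)
$\frac{1}{s + Z{\left(267,-993 \right)}} = \frac{1}{-21675 + 267} = \frac{1}{-21408} = - \frac{1}{21408}$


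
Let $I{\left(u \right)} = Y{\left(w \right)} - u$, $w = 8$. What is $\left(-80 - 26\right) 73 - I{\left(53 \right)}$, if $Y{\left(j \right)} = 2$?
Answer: $-7687$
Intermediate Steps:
$I{\left(u \right)} = 2 - u$
$\left(-80 - 26\right) 73 - I{\left(53 \right)} = \left(-80 - 26\right) 73 - \left(2 - 53\right) = \left(-106\right) 73 - \left(2 - 53\right) = -7738 - -51 = -7738 + 51 = -7687$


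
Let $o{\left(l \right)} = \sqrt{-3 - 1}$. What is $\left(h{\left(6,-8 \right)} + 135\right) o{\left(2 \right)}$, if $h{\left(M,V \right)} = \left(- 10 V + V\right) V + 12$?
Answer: $- 858 i \approx - 858.0 i$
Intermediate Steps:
$o{\left(l \right)} = 2 i$ ($o{\left(l \right)} = \sqrt{-4} = 2 i$)
$h{\left(M,V \right)} = 12 - 9 V^{2}$ ($h{\left(M,V \right)} = - 9 V V + 12 = - 9 V^{2} + 12 = 12 - 9 V^{2}$)
$\left(h{\left(6,-8 \right)} + 135\right) o{\left(2 \right)} = \left(\left(12 - 9 \left(-8\right)^{2}\right) + 135\right) 2 i = \left(\left(12 - 576\right) + 135\right) 2 i = \left(-564 + 135\right) 2 i = - 429 \cdot 2 i = - 858 i$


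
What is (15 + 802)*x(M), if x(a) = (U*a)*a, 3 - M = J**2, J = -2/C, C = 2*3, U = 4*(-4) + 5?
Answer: -6075212/81 ≈ -75003.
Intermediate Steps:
U = -11 (U = -16 + 5 = -11)
C = 6
J = -1/3 (J = -2/6 = -2*1/6 = -1/3 ≈ -0.33333)
M = 26/9 (M = 3 - (-1/3)**2 = 3 - 1*1/9 = 3 - 1/9 = 26/9 ≈ 2.8889)
x(a) = -11*a**2 (x(a) = (-11*a)*a = -11*a**2)
(15 + 802)*x(M) = (15 + 802)*(-11*(26/9)**2) = 817*(-11*676/81) = 817*(-7436/81) = -6075212/81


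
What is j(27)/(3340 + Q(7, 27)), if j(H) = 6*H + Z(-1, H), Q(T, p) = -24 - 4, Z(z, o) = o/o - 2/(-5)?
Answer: 817/16560 ≈ 0.049336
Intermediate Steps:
Z(z, o) = 7/5 (Z(z, o) = 1 - 2*(-⅕) = 1 + ⅖ = 7/5)
Q(T, p) = -28
j(H) = 7/5 + 6*H (j(H) = 6*H + 7/5 = 7/5 + 6*H)
j(27)/(3340 + Q(7, 27)) = (7/5 + 6*27)/(3340 - 28) = (7/5 + 162)/3312 = (817/5)*(1/3312) = 817/16560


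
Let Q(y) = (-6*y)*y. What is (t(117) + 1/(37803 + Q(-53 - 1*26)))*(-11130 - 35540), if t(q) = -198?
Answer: 3298868950/357 ≈ 9.2405e+6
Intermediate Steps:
Q(y) = -6*y²
(t(117) + 1/(37803 + Q(-53 - 1*26)))*(-11130 - 35540) = (-198 + 1/(37803 - 6*(-53 - 1*26)²))*(-11130 - 35540) = (-198 + 1/(37803 - 6*(-53 - 26)²))*(-46670) = (-198 + 1/(37803 - 6*(-79)²))*(-46670) = (-198 + 1/(37803 - 6*6241))*(-46670) = (-198 + 1/(37803 - 37446))*(-46670) = (-198 + 1/357)*(-46670) = -70685/357*(-46670) = 3298868950/357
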